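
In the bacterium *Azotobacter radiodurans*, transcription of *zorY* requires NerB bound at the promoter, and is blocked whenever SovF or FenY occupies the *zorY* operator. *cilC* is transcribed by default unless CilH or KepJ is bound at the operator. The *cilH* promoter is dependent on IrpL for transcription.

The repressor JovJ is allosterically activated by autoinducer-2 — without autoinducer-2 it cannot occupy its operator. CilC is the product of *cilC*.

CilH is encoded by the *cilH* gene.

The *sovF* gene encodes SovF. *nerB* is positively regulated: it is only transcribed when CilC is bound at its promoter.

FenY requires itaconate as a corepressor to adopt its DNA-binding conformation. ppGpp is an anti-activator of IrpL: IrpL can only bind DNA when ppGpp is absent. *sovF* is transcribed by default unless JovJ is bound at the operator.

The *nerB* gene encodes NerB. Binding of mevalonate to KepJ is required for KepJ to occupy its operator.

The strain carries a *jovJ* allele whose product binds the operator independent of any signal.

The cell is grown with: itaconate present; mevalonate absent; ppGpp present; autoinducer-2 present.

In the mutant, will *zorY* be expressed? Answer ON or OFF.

OFF

JovJ is constitutively active in this strain.
With repressor JovJ bound, *sovF* is not transcribed.
So SovF is not produced.
Itaconate is present, so FenY is active.
ppGpp is present, so IrpL is inactive.
Required activator IrpL is absent, so *cilH* is not transcribed.
So CilH is not produced.
Mevalonate is absent, so KepJ is inactive.
With no repressor bound, *cilC* is transcribed.
So CilC is produced and active.
No repressor is bound and CilC is active, so *nerB* is transcribed.
So NerB is produced and active.
With repressor FenY bound, *zorY* is not transcribed.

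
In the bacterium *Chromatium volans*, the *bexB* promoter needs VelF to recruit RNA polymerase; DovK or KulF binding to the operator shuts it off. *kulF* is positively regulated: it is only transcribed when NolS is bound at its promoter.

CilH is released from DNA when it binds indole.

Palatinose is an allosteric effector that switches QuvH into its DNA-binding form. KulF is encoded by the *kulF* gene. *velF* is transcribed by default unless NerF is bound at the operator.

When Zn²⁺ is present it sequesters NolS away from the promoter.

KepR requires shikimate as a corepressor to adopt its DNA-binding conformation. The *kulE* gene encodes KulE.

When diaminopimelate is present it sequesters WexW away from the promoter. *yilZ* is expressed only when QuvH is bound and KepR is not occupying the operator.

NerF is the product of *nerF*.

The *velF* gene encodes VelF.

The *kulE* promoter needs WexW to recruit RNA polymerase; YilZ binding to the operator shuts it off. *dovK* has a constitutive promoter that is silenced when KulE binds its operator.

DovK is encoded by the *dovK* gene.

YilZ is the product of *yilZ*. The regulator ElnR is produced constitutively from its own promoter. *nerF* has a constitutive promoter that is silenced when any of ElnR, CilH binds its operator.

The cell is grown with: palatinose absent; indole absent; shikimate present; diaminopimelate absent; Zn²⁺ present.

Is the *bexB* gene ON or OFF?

Palatinose is absent, so QuvH is inactive.
Shikimate is present, so KepR is active.
With repressor KepR bound, *yilZ* is not transcribed.
So YilZ is not produced.
Diaminopimelate is absent, so WexW is active.
No repressor is bound and WexW is active, so *kulE* is transcribed.
So KulE is produced and active.
With repressor KulE bound, *dovK* is not transcribed.
So DovK is not produced.
Zn²⁺ is present, so NolS is inactive.
Required activator NolS is absent, so *kulF* is not transcribed.
So KulF is not produced.
ElnR is produced constitutively and is active.
Indole is absent, so CilH is active.
With repressor ElnR bound, *nerF* is not transcribed.
So NerF is not produced.
With no repressor bound, *velF* is transcribed.
So VelF is produced and active.
No repressor is bound and VelF is active, so *bexB* is transcribed.

ON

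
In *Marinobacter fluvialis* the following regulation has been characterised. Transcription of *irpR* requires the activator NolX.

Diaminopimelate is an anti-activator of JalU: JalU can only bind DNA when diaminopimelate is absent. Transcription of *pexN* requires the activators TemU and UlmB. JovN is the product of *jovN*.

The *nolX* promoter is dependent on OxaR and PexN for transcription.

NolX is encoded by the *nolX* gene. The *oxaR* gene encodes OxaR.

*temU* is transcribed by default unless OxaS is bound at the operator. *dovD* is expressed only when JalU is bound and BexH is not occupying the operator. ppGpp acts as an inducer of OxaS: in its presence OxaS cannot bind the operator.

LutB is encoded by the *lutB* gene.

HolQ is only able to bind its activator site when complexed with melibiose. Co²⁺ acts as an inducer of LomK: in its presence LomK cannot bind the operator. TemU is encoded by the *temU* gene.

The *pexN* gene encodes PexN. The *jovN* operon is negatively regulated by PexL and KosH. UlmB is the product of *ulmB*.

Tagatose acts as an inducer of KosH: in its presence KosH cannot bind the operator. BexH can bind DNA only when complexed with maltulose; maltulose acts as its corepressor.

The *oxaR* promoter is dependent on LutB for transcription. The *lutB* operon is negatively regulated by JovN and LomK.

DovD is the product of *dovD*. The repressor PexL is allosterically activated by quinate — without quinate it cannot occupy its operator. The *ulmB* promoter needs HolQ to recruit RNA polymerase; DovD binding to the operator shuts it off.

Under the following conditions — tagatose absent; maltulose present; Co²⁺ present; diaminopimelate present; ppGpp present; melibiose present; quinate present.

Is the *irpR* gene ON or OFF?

Quinate is present, so PexL is active.
Tagatose is absent, so KosH is active.
With repressor PexL bound, *jovN* is not transcribed.
So JovN is not produced.
Co²⁺ is present, so LomK is inactive.
With no repressor bound, *lutB* is transcribed.
So LutB is produced and active.
No repressor is bound and LutB is active, so *oxaR* is transcribed.
So OxaR is produced and active.
ppGpp is present, so OxaS is inactive.
With no repressor bound, *temU* is transcribed.
So TemU is produced and active.
Melibiose is present, so HolQ is active.
Diaminopimelate is present, so JalU is inactive.
Maltulose is present, so BexH is active.
With repressor BexH bound, *dovD* is not transcribed.
So DovD is not produced.
No repressor is bound and HolQ is active, so *ulmB* is transcribed.
So UlmB is produced and active.
No repressor is bound and TemU and UlmB are active, so *pexN* is transcribed.
So PexN is produced and active.
No repressor is bound and OxaR and PexN are active, so *nolX* is transcribed.
So NolX is produced and active.
No repressor is bound and NolX is active, so *irpR* is transcribed.

ON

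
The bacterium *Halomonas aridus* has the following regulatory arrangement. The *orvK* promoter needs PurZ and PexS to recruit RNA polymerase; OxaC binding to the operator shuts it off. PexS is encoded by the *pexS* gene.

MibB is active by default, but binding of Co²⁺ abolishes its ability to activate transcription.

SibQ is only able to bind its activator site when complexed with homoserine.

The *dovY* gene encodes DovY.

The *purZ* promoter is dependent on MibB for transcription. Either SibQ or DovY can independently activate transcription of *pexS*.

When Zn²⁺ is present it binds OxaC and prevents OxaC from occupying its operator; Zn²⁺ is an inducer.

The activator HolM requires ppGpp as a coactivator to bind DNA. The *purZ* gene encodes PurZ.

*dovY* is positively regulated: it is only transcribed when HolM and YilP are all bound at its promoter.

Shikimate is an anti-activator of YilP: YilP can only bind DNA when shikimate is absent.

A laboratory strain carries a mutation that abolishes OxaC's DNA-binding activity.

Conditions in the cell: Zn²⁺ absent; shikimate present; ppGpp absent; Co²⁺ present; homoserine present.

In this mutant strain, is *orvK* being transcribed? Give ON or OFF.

Co²⁺ is present, so MibB is inactive.
Required activator MibB is absent, so *purZ* is not transcribed.
So PurZ is not produced.
Homoserine is present, so SibQ is active.
ppGpp is absent, so HolM is inactive.
Shikimate is present, so YilP is inactive.
Required activator HolM is absent, so *dovY* is not transcribed.
So DovY is not produced.
Activator SibQ is present, so *pexS* is transcribed.
So PexS is produced and active.
OxaC is non-functional in this strain, so it has no effect.
Required activator PurZ is absent, so *orvK* is not transcribed.

OFF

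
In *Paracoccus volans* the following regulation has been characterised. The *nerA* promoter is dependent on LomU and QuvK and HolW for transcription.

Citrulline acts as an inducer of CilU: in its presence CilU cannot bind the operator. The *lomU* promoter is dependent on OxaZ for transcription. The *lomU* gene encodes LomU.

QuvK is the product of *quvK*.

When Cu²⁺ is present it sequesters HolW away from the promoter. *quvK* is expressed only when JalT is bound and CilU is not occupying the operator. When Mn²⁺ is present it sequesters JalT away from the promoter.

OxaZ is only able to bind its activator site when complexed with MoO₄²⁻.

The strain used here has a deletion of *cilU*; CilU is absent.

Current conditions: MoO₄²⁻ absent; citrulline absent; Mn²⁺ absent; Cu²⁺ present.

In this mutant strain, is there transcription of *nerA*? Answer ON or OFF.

MoO₄²⁻ is absent, so OxaZ is inactive.
Required activator OxaZ is absent, so *lomU* is not transcribed.
So LomU is not produced.
Mn²⁺ is absent, so JalT is active.
CilU is non-functional in this strain, so it has no effect.
No repressor is bound and JalT is active, so *quvK* is transcribed.
So QuvK is produced and active.
Cu²⁺ is present, so HolW is inactive.
Required activator LomU is absent, so *nerA* is not transcribed.

OFF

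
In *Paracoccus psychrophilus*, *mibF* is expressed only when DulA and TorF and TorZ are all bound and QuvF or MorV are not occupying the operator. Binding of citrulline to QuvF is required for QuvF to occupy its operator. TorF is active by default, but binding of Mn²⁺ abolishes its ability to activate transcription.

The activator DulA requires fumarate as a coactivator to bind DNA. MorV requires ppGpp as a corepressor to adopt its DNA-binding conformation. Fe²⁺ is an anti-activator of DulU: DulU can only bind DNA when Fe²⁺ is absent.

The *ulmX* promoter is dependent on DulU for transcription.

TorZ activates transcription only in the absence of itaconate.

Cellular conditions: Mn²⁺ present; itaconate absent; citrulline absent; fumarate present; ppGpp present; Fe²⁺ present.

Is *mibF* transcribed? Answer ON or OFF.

Fumarate is present, so DulA is active.
Citrulline is absent, so QuvF is inactive.
Mn²⁺ is present, so TorF is inactive.
ppGpp is present, so MorV is active.
Itaconate is absent, so TorZ is active.
With repressor MorV bound, *mibF* is not transcribed.

OFF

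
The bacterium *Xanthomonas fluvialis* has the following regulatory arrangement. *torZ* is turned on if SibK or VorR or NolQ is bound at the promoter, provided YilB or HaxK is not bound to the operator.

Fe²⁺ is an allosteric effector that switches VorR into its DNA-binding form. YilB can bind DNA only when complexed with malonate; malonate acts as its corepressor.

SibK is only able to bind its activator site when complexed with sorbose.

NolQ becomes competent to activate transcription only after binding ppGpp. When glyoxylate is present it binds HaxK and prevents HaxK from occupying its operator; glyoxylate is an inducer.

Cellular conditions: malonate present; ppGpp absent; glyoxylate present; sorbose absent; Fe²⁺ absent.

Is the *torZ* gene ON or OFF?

Malonate is present, so YilB is active.
Sorbose is absent, so SibK is inactive.
Glyoxylate is present, so HaxK is inactive.
Fe²⁺ is absent, so VorR is inactive.
ppGpp is absent, so NolQ is inactive.
With repressor YilB bound, *torZ* is not transcribed.

OFF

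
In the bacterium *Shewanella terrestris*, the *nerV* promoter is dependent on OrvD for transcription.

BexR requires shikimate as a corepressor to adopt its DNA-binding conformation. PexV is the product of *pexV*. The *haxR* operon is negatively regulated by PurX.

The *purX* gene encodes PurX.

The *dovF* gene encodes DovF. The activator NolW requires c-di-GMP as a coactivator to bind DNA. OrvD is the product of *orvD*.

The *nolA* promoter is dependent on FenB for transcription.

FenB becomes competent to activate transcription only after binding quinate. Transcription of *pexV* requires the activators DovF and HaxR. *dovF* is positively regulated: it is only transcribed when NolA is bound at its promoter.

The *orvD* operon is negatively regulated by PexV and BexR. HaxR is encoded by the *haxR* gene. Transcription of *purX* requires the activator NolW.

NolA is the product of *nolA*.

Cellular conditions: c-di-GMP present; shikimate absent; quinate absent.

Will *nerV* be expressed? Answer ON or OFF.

ON

Quinate is absent, so FenB is inactive.
Required activator FenB is absent, so *nolA* is not transcribed.
So NolA is not produced.
Required activator NolA is absent, so *dovF* is not transcribed.
So DovF is not produced.
c-di-GMP is present, so NolW is active.
No repressor is bound and NolW is active, so *purX* is transcribed.
So PurX is produced and active.
With repressor PurX bound, *haxR* is not transcribed.
So HaxR is not produced.
Required activator DovF is absent, so *pexV* is not transcribed.
So PexV is not produced.
Shikimate is absent, so BexR is inactive.
With no repressor bound, *orvD* is transcribed.
So OrvD is produced and active.
No repressor is bound and OrvD is active, so *nerV* is transcribed.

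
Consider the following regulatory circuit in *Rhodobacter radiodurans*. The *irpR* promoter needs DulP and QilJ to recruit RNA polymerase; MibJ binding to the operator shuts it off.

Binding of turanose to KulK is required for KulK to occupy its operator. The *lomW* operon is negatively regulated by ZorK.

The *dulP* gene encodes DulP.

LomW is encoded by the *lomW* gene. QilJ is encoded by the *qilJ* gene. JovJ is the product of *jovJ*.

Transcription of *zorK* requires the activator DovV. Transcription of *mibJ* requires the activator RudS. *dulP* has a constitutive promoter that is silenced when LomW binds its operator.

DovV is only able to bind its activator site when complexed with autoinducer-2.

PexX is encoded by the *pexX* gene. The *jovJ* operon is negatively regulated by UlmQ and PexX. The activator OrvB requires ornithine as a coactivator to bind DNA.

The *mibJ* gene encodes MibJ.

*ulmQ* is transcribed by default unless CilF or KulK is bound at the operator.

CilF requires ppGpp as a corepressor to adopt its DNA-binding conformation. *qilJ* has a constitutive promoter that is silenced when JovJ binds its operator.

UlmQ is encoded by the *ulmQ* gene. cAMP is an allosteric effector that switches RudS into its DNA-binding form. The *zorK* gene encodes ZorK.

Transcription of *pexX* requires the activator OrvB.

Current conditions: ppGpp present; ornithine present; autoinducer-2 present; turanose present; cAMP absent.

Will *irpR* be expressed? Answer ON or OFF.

ON

Autoinducer-2 is present, so DovV is active.
No repressor is bound and DovV is active, so *zorK* is transcribed.
So ZorK is produced and active.
With repressor ZorK bound, *lomW* is not transcribed.
So LomW is not produced.
With no repressor bound, *dulP* is transcribed.
So DulP is produced and active.
cAMP is absent, so RudS is inactive.
Required activator RudS is absent, so *mibJ* is not transcribed.
So MibJ is not produced.
ppGpp is present, so CilF is active.
Turanose is present, so KulK is active.
With repressor CilF bound, *ulmQ* is not transcribed.
So UlmQ is not produced.
Ornithine is present, so OrvB is active.
No repressor is bound and OrvB is active, so *pexX* is transcribed.
So PexX is produced and active.
With repressor PexX bound, *jovJ* is not transcribed.
So JovJ is not produced.
With no repressor bound, *qilJ* is transcribed.
So QilJ is produced and active.
No repressor is bound and DulP and QilJ are active, so *irpR* is transcribed.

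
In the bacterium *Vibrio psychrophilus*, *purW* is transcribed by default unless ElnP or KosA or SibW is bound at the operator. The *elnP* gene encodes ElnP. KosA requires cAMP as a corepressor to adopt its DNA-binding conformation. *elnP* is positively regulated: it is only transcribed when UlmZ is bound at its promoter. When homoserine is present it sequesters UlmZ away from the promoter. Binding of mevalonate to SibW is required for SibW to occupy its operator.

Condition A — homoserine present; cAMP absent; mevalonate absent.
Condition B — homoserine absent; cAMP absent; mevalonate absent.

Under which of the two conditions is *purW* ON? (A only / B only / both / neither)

Condition A:
Homoserine is present, so UlmZ is inactive.
Required activator UlmZ is absent, so *elnP* is not transcribed.
So ElnP is not produced.
cAMP is absent, so KosA is inactive.
Mevalonate is absent, so SibW is inactive.
With no repressor bound, *purW* is transcribed.
→ *purW* is ON in A.
Condition B:
Homoserine is absent, so UlmZ is active.
No repressor is bound and UlmZ is active, so *elnP* is transcribed.
So ElnP is produced and active.
cAMP is absent, so KosA is inactive.
Mevalonate is absent, so SibW is inactive.
With repressor ElnP bound, *purW* is not transcribed.
→ *purW* is OFF in B.

A only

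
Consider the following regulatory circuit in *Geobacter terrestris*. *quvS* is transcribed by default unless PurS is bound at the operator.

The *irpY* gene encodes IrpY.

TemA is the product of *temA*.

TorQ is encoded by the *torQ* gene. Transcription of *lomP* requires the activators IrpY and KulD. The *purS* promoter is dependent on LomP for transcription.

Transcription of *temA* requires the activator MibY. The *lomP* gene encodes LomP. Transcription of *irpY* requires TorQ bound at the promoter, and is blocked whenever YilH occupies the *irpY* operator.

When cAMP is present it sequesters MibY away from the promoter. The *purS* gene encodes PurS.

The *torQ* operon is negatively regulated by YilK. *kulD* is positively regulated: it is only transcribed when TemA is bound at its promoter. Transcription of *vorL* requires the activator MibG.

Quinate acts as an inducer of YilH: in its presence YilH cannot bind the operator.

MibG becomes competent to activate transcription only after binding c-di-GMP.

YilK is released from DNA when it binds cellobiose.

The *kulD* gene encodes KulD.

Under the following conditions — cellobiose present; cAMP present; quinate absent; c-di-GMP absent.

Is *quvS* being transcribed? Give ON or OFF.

Cellobiose is present, so YilK is inactive.
With no repressor bound, *torQ* is transcribed.
So TorQ is produced and active.
Quinate is absent, so YilH is active.
With repressor YilH bound, *irpY* is not transcribed.
So IrpY is not produced.
cAMP is present, so MibY is inactive.
Required activator MibY is absent, so *temA* is not transcribed.
So TemA is not produced.
Required activator TemA is absent, so *kulD* is not transcribed.
So KulD is not produced.
Required activator IrpY is absent, so *lomP* is not transcribed.
So LomP is not produced.
Required activator LomP is absent, so *purS* is not transcribed.
So PurS is not produced.
With no repressor bound, *quvS* is transcribed.

ON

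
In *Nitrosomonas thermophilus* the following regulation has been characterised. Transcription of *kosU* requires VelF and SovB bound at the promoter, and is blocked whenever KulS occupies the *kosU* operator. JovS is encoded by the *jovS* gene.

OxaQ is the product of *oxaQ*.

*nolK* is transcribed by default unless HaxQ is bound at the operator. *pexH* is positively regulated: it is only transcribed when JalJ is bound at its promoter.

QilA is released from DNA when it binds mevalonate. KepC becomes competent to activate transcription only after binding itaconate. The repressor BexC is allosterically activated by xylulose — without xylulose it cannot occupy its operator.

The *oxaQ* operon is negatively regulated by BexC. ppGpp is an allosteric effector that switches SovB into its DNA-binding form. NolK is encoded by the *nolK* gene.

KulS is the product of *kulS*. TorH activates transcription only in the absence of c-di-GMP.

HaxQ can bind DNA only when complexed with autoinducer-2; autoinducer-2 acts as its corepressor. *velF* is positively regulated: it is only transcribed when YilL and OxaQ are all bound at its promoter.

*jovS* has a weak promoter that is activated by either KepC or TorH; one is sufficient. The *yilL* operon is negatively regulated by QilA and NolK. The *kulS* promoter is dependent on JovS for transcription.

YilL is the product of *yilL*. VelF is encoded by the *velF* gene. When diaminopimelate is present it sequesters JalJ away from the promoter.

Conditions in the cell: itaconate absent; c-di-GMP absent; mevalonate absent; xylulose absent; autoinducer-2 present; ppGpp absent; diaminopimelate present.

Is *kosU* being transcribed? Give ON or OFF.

Itaconate is absent, so KepC is inactive.
c-di-GMP is absent, so TorH is active.
Activator TorH is present, so *jovS* is transcribed.
So JovS is produced and active.
No repressor is bound and JovS is active, so *kulS* is transcribed.
So KulS is produced and active.
Mevalonate is absent, so QilA is active.
Autoinducer-2 is present, so HaxQ is active.
With repressor HaxQ bound, *nolK* is not transcribed.
So NolK is not produced.
With repressor QilA bound, *yilL* is not transcribed.
So YilL is not produced.
Xylulose is absent, so BexC is inactive.
With no repressor bound, *oxaQ* is transcribed.
So OxaQ is produced and active.
Required activator YilL is absent, so *velF* is not transcribed.
So VelF is not produced.
ppGpp is absent, so SovB is inactive.
With repressor KulS bound, *kosU* is not transcribed.

OFF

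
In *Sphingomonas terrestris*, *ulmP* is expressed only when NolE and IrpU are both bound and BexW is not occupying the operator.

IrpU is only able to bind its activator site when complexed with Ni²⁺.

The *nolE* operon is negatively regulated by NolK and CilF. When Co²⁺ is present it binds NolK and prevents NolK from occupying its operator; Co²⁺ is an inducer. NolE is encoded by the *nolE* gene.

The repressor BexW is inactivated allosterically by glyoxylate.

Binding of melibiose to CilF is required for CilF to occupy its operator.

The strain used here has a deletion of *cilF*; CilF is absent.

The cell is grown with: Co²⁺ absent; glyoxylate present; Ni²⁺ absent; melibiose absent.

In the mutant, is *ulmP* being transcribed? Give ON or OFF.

OFF

Co²⁺ is absent, so NolK is active.
CilF is non-functional in this strain, so it has no effect.
With repressor NolK bound, *nolE* is not transcribed.
So NolE is not produced.
Ni²⁺ is absent, so IrpU is inactive.
Glyoxylate is present, so BexW is inactive.
Required activator NolE is absent, so *ulmP* is not transcribed.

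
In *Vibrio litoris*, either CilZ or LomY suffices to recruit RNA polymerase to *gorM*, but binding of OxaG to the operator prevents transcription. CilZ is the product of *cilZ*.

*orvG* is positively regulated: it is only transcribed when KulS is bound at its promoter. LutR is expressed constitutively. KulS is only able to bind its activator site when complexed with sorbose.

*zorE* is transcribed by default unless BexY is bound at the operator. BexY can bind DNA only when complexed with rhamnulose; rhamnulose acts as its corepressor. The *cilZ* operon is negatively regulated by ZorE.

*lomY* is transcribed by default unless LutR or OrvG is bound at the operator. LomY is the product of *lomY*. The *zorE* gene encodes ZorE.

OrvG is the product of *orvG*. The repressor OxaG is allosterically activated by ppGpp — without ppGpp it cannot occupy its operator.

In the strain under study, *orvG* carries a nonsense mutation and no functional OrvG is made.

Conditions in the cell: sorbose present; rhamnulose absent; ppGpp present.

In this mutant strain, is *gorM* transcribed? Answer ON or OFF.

Rhamnulose is absent, so BexY is inactive.
With no repressor bound, *zorE* is transcribed.
So ZorE is produced and active.
With repressor ZorE bound, *cilZ* is not transcribed.
So CilZ is not produced.
ppGpp is present, so OxaG is active.
LutR is produced constitutively and is active.
OrvG is non-functional in this strain, so it has no effect.
With repressor LutR bound, *lomY* is not transcribed.
So LomY is not produced.
With repressor OxaG bound, *gorM* is not transcribed.

OFF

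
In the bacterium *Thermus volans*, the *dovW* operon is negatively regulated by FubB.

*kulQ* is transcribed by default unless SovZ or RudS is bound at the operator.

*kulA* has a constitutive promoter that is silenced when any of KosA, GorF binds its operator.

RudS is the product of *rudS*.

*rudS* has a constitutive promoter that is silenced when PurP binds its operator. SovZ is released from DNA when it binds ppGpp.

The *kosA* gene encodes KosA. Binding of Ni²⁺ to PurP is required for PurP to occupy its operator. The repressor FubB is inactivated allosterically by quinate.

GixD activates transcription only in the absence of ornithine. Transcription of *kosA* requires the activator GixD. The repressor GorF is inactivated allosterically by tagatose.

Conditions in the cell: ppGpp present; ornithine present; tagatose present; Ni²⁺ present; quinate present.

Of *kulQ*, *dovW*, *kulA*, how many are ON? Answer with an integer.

3

ppGpp is present, so SovZ is inactive.
Ni²⁺ is present, so PurP is active.
With repressor PurP bound, *rudS* is not transcribed.
So RudS is not produced.
With no repressor bound, *kulQ* is transcribed.
→ *kulQ* is ON.
Quinate is present, so FubB is inactive.
With no repressor bound, *dovW* is transcribed.
→ *dovW* is ON.
Ornithine is present, so GixD is inactive.
Required activator GixD is absent, so *kosA* is not transcribed.
So KosA is not produced.
Tagatose is present, so GorF is inactive.
With no repressor bound, *kulA* is transcribed.
→ *kulA* is ON.
3 of the 3 genes are transcribed.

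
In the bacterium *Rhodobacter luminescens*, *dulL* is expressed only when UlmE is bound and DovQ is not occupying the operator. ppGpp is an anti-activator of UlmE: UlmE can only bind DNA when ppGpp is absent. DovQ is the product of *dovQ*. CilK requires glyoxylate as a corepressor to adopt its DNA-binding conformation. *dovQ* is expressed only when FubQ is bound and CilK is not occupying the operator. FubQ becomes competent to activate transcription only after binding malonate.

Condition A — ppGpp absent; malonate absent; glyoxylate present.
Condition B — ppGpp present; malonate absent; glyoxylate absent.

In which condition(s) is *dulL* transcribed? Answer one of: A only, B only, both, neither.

Condition A:
ppGpp is absent, so UlmE is active.
Malonate is absent, so FubQ is inactive.
Glyoxylate is present, so CilK is active.
With repressor CilK bound, *dovQ* is not transcribed.
So DovQ is not produced.
No repressor is bound and UlmE is active, so *dulL* is transcribed.
→ *dulL* is ON in A.
Condition B:
ppGpp is present, so UlmE is inactive.
Malonate is absent, so FubQ is inactive.
Glyoxylate is absent, so CilK is inactive.
Required activator FubQ is absent, so *dovQ* is not transcribed.
So DovQ is not produced.
Required activator UlmE is absent, so *dulL* is not transcribed.
→ *dulL* is OFF in B.

A only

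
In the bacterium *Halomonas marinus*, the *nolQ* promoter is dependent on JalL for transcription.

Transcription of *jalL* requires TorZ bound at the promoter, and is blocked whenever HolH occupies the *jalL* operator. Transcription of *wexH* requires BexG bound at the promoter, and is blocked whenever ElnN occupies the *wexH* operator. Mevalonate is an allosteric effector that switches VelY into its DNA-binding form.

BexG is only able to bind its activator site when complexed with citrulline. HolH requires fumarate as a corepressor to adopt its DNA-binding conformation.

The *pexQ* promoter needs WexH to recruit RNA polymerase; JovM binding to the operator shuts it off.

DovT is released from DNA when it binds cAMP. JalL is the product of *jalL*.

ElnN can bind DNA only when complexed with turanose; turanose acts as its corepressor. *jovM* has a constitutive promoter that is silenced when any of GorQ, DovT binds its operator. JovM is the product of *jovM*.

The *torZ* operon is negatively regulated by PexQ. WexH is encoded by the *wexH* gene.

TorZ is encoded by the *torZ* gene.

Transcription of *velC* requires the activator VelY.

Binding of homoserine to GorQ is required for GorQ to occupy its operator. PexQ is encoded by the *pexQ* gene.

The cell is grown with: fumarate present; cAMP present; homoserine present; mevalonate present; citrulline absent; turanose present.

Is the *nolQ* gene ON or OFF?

Turanose is present, so ElnN is active.
Citrulline is absent, so BexG is inactive.
With repressor ElnN bound, *wexH* is not transcribed.
So WexH is not produced.
Homoserine is present, so GorQ is active.
cAMP is present, so DovT is inactive.
With repressor GorQ bound, *jovM* is not transcribed.
So JovM is not produced.
Required activator WexH is absent, so *pexQ* is not transcribed.
So PexQ is not produced.
With no repressor bound, *torZ* is transcribed.
So TorZ is produced and active.
Fumarate is present, so HolH is active.
With repressor HolH bound, *jalL* is not transcribed.
So JalL is not produced.
Required activator JalL is absent, so *nolQ* is not transcribed.

OFF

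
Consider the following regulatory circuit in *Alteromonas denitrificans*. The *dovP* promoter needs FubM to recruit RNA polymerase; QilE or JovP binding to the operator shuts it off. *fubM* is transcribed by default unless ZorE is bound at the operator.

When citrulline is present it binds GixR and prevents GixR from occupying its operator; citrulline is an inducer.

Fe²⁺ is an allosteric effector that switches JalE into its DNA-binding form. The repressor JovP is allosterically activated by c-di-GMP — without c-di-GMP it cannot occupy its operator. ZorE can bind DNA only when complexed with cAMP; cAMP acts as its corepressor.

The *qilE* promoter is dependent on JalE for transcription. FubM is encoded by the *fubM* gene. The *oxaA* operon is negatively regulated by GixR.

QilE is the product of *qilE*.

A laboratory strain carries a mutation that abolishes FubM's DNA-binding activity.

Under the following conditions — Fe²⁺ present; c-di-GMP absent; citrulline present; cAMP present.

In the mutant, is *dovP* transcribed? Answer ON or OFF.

Fe²⁺ is present, so JalE is active.
No repressor is bound and JalE is active, so *qilE* is transcribed.
So QilE is produced and active.
c-di-GMP is absent, so JovP is inactive.
FubM is non-functional in this strain, so it has no effect.
With repressor QilE bound, *dovP* is not transcribed.

OFF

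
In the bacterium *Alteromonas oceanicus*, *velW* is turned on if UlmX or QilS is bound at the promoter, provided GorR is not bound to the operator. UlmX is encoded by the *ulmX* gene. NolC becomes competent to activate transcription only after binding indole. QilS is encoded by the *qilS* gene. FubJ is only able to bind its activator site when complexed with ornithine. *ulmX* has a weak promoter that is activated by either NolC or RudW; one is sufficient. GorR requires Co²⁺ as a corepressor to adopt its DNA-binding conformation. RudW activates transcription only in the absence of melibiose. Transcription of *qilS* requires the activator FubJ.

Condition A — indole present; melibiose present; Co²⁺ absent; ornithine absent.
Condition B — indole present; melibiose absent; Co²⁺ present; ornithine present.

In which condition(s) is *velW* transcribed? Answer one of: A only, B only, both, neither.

A only

Condition A:
Indole is present, so NolC is active.
Melibiose is present, so RudW is inactive.
Activator NolC is present, so *ulmX* is transcribed.
So UlmX is produced and active.
Co²⁺ is absent, so GorR is inactive.
Ornithine is absent, so FubJ is inactive.
Required activator FubJ is absent, so *qilS* is not transcribed.
So QilS is not produced.
Activator UlmX is present, so *velW* is transcribed.
→ *velW* is ON in A.
Condition B:
Indole is present, so NolC is active.
Melibiose is absent, so RudW is active.
Activator NolC is present, so *ulmX* is transcribed.
So UlmX is produced and active.
Co²⁺ is present, so GorR is active.
Ornithine is present, so FubJ is active.
No repressor is bound and FubJ is active, so *qilS* is transcribed.
So QilS is produced and active.
With repressor GorR bound, *velW* is not transcribed.
→ *velW* is OFF in B.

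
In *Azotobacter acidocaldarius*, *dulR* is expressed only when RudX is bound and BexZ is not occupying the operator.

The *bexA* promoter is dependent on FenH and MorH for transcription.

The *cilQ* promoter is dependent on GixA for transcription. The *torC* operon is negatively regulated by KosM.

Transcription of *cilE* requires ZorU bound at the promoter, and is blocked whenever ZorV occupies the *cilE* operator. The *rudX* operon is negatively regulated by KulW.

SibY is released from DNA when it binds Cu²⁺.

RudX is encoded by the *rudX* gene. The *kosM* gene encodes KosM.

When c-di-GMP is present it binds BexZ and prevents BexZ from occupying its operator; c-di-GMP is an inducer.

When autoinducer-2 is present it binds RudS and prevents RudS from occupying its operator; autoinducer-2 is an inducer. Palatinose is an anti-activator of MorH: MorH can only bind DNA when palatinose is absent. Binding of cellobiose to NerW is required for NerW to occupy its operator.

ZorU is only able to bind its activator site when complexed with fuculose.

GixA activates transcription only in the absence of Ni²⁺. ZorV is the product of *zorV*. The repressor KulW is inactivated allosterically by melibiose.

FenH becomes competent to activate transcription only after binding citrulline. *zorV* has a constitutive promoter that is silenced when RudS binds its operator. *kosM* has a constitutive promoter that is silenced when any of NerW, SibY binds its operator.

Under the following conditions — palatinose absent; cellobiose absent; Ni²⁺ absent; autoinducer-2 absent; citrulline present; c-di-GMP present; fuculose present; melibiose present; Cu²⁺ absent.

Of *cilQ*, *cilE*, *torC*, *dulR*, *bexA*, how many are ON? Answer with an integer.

5

Ni²⁺ is absent, so GixA is active.
No repressor is bound and GixA is active, so *cilQ* is transcribed.
→ *cilQ* is ON.
Fuculose is present, so ZorU is active.
Autoinducer-2 is absent, so RudS is active.
With repressor RudS bound, *zorV* is not transcribed.
So ZorV is not produced.
No repressor is bound and ZorU is active, so *cilE* is transcribed.
→ *cilE* is ON.
Cellobiose is absent, so NerW is inactive.
Cu²⁺ is absent, so SibY is active.
With repressor SibY bound, *kosM* is not transcribed.
So KosM is not produced.
With no repressor bound, *torC* is transcribed.
→ *torC* is ON.
Melibiose is present, so KulW is inactive.
With no repressor bound, *rudX* is transcribed.
So RudX is produced and active.
c-di-GMP is present, so BexZ is inactive.
No repressor is bound and RudX is active, so *dulR* is transcribed.
→ *dulR* is ON.
Citrulline is present, so FenH is active.
Palatinose is absent, so MorH is active.
No repressor is bound and FenH and MorH are active, so *bexA* is transcribed.
→ *bexA* is ON.
5 of the 5 genes are transcribed.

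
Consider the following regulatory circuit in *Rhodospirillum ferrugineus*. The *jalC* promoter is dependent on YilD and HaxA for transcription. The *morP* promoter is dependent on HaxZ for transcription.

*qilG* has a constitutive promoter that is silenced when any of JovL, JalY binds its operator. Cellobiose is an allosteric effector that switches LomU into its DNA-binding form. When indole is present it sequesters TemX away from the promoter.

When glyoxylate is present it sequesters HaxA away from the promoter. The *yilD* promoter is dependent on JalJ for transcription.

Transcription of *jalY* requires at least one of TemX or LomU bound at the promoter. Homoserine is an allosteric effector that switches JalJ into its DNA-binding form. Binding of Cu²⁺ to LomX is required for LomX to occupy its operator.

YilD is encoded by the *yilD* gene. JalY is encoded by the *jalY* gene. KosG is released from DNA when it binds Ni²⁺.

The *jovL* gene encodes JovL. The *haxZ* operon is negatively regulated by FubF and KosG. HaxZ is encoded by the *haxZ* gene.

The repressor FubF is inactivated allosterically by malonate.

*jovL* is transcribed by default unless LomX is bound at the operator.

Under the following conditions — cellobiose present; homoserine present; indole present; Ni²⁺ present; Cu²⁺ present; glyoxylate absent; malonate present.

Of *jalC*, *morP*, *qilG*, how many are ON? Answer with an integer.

Homoserine is present, so JalJ is active.
No repressor is bound and JalJ is active, so *yilD* is transcribed.
So YilD is produced and active.
Glyoxylate is absent, so HaxA is active.
No repressor is bound and YilD and HaxA are active, so *jalC* is transcribed.
→ *jalC* is ON.
Malonate is present, so FubF is inactive.
Ni²⁺ is present, so KosG is inactive.
With no repressor bound, *haxZ* is transcribed.
So HaxZ is produced and active.
No repressor is bound and HaxZ is active, so *morP* is transcribed.
→ *morP* is ON.
Cu²⁺ is present, so LomX is active.
With repressor LomX bound, *jovL* is not transcribed.
So JovL is not produced.
Indole is present, so TemX is inactive.
Cellobiose is present, so LomU is active.
Activator LomU is present, so *jalY* is transcribed.
So JalY is produced and active.
With repressor JalY bound, *qilG* is not transcribed.
→ *qilG* is OFF.
2 of the 3 genes are transcribed.

2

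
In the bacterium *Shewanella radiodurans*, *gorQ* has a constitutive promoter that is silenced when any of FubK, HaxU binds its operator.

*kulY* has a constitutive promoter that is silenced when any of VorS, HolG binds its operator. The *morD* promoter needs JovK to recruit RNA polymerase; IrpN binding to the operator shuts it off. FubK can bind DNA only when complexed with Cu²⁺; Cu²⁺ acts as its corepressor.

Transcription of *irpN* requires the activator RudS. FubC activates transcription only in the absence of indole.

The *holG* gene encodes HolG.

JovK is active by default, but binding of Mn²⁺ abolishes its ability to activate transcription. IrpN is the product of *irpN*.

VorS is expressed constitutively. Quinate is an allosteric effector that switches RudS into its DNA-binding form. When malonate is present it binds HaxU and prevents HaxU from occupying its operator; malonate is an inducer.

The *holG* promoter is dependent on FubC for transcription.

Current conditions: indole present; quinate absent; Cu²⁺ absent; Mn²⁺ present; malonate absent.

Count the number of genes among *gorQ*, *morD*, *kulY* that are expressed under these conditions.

0

Cu²⁺ is absent, so FubK is inactive.
Malonate is absent, so HaxU is active.
With repressor HaxU bound, *gorQ* is not transcribed.
→ *gorQ* is OFF.
Quinate is absent, so RudS is inactive.
Required activator RudS is absent, so *irpN* is not transcribed.
So IrpN is not produced.
Mn²⁺ is present, so JovK is inactive.
Required activator JovK is absent, so *morD* is not transcribed.
→ *morD* is OFF.
VorS is produced constitutively and is active.
Indole is present, so FubC is inactive.
Required activator FubC is absent, so *holG* is not transcribed.
So HolG is not produced.
With repressor VorS bound, *kulY* is not transcribed.
→ *kulY* is OFF.
0 of the 3 genes are transcribed.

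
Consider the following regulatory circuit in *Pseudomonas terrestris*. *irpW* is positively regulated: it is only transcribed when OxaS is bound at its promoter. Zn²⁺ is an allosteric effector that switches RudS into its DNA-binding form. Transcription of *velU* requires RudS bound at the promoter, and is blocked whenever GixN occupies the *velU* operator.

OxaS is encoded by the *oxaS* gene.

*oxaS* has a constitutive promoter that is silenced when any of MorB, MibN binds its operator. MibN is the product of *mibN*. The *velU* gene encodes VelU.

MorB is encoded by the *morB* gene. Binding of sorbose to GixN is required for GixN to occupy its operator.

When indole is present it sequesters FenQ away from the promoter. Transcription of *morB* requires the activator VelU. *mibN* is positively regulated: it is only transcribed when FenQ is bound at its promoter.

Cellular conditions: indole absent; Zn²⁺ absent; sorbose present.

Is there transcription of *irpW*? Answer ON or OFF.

Sorbose is present, so GixN is active.
Zn²⁺ is absent, so RudS is inactive.
With repressor GixN bound, *velU* is not transcribed.
So VelU is not produced.
Required activator VelU is absent, so *morB* is not transcribed.
So MorB is not produced.
Indole is absent, so FenQ is active.
No repressor is bound and FenQ is active, so *mibN* is transcribed.
So MibN is produced and active.
With repressor MibN bound, *oxaS* is not transcribed.
So OxaS is not produced.
Required activator OxaS is absent, so *irpW* is not transcribed.

OFF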